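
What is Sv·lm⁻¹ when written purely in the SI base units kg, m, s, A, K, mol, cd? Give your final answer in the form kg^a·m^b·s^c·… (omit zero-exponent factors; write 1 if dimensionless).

Sv = J/kg (equivalent dose = energy per mass),
    = m²·s⁻².
lm = cd·sr = cd (luminous flux; sr is dimensionless).
So lm⁻¹ = cd⁻¹.
Combining: Sv·lm⁻¹ = (m²·s⁻²) · cd⁻¹ = m²·s⁻²·cd⁻¹.

m²·s⁻²·cd⁻¹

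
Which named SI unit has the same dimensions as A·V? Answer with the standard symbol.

W

V = W/A (potential = power per current),
    = kg·m²·s⁻³·A⁻¹.
Combining: A·V = A · (kg·m²·s⁻³·A⁻¹) = kg·m²·s⁻³.
kg·m²·s⁻³ is the base-SI form of the watt.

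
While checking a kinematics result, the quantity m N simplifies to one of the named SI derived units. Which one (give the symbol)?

J

N = kg·m/s² = kg·m·s⁻² (force = mass × acceleration).
Combining: m·N = m · (kg·m·s⁻²) = kg·m²·s⁻².
kg·m²·s⁻² is the base-SI form of the joule.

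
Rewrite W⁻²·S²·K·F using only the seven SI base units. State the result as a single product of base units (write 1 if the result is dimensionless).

kg⁻⁵·m⁻¹⁰·s¹⁶·A⁶·K

W = J/s (power = energy per time),
    = kg·m²·s⁻³.
So W⁻² = kg⁻²·m⁻⁴·s⁶.
S = 1/Ω (conductance is reciprocal resistance),
    = kg⁻¹·m⁻²·s³·A².
So S² = kg⁻²·m⁻⁴·s⁶·A⁴.
F = C/V (capacitance = charge per voltage),
    = A·s/(kg·m²·s⁻³·A⁻¹) (substituting C and V),
    = kg⁻¹·m⁻²·s⁴·A².
Combining: W⁻²·S²·K·F = (kg⁻²·m⁻⁴·s⁶) · (kg⁻²·m⁻⁴·s⁶·A⁴) · K · (kg⁻¹·m⁻²·s⁴·A²) = kg⁻⁵·m⁻¹⁰·s¹⁶·A⁶·K.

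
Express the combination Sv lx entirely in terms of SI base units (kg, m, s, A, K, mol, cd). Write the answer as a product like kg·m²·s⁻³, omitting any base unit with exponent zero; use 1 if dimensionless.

Sv = m²·s⁻².
lx = m⁻²·cd.
Combining: Sv·lx = (m²·s⁻²) · (m⁻²·cd) = s⁻²·cd.

s⁻²·cd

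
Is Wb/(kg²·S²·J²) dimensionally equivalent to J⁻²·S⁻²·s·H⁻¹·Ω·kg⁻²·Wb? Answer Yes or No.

Left side:
  S = 1/Ω (conductance is reciprocal resistance),
      = kg⁻¹·m⁻²·s³·A².
  So S⁻² = kg²·m⁴·s⁻⁶·A⁻⁴.
  Wb = V·s (flux: a volt is a weber per second),
      = kg·m²·s⁻²·A⁻¹.
  J = N·m (work = force × distance),
      = kg·m²·s⁻².
  So J⁻² = kg⁻²·m⁻⁴·s⁴.
  Combining: kg⁻²·S⁻²·Wb·J⁻² = kg⁻² · (kg²·m⁴·s⁻⁶·A⁻⁴) · (kg·m²·s⁻²·A⁻¹) · (kg⁻²·m⁻⁴·s⁴) = kg⁻¹·m²·s⁻⁴·A⁻⁵.
Right side:
  J = N·m (work = force × distance),
      = kg·m²·s⁻².
  So J⁻² = kg⁻²·m⁻⁴·s⁴.
  S = 1/Ω (conductance is reciprocal resistance),
      = kg⁻¹·m⁻²·s³·A².
  So S⁻² = kg²·m⁴·s⁻⁶·A⁻⁴.
  H = Wb/A (inductance = flux per current),
      = kg·m²·s⁻²·A⁻².
  So H⁻¹ = kg⁻¹·m⁻²·s²·A².
  Ω = V/A (resistance = voltage per current),
      = kg·m²·s⁻³·A⁻².
  Wb = V·s (flux: a volt is a weber per second),
      = kg·m²·s⁻²·A⁻¹.
  Combining: J⁻²·S⁻²·s·H⁻¹·Ω·kg⁻²·Wb = (kg⁻²·m⁻⁴·s⁴) · (kg²·m⁴·s⁻⁶·A⁻⁴) · s · (kg⁻¹·m⁻²·s²·A²) · (kg·m²·s⁻³·A⁻²) · kg⁻² · (kg·m²·s⁻²·A⁻¹) = kg⁻¹·m²·s⁻⁴·A⁻⁵.
Both reduce to kg⁻¹·m²·s⁻⁴·A⁻⁵.

Yes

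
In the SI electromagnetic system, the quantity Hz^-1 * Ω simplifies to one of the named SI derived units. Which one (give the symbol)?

H

Hz = 1/s = s⁻¹ (frequency is cycles per second).
So Hz⁻¹ = s.
Ω = V/A (resistance = voltage per current),
    = kg·m²·s⁻³·A⁻².
Combining: Hz⁻¹·Ω = s · (kg·m²·s⁻³·A⁻²) = kg·m²·s⁻²·A⁻².
kg·m²·s⁻²·A⁻² is the base-SI form of the henry.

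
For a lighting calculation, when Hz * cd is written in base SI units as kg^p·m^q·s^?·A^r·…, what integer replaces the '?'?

-1

Hz = 1/s = s⁻¹ (frequency is cycles per second).
Combining: Hz·cd = s⁻¹ · cd = s⁻¹·cd.
The exponent of s is -1.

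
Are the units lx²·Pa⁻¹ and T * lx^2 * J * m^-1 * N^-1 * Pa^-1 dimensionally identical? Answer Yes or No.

Left side:
  lx = lm/m² (illuminance = luminous flux per area),
      = m⁻²·cd.
  So lx² = m⁻⁴·cd².
  Pa = N/m² (pressure = force per area),
      = kg·m⁻¹·s⁻².
  So Pa⁻¹ = kg⁻¹·m·s².
  Combining: lx²·Pa⁻¹ = (m⁻⁴·cd²) · (kg⁻¹·m·s²) = kg⁻¹·m⁻³·s²·cd².
Right side:
  T = Wb/m² (flux density = flux per area),
      = kg·s⁻²·A⁻¹.
  lx = lm/m² (illuminance = luminous flux per area),
      = m⁻²·cd.
  So lx² = m⁻⁴·cd².
  J = N·m (work = force × distance),
      = kg·m²·s⁻².
  N = kg·m/s² = kg·m·s⁻² (force = mass × acceleration).
  So N⁻¹ = kg⁻¹·m⁻¹·s².
  Pa = N/m² (pressure = force per area),
      = kg·m⁻¹·s⁻².
  So Pa⁻¹ = kg⁻¹·m·s².
  Combining: T·lx²·J·m⁻¹·N⁻¹·Pa⁻¹ = (kg·s⁻²·A⁻¹) · (m⁻⁴·cd²) · (kg·m²·s⁻²) · m⁻¹ · (kg⁻¹·m⁻¹·s²) · (kg⁻¹·m·s²) = m⁻³·A⁻¹·cd².
Left is kg⁻¹·m⁻³·s²·cd²; right is m⁻³·A⁻¹·cd² — different.

No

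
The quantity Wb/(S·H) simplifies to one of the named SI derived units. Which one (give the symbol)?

Wb = kg·m²·s⁻²·A⁻¹.
S = kg⁻¹·m⁻²·s³·A².
So S⁻¹ = kg·m²·s⁻³·A⁻².
H = kg·m²·s⁻²·A⁻².
So H⁻¹ = kg⁻¹·m⁻²·s²·A².
Combining: Wb·S⁻¹·H⁻¹ = (kg·m²·s⁻²·A⁻¹) · (kg·m²·s⁻³·A⁻²) · (kg⁻¹·m⁻²·s²·A²) = kg·m²·s⁻³·A⁻¹.
kg·m²·s⁻³·A⁻¹ is the base-SI form of the volt.

V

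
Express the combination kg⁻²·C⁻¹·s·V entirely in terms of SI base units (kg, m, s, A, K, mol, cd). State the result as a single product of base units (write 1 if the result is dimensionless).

kg⁻¹·m²·s⁻³·A⁻²

C = s·A.
So C⁻¹ = s⁻¹·A⁻¹.
V = kg·m²·s⁻³·A⁻¹.
Combining: kg⁻²·C⁻¹·s·V = kg⁻² · (s⁻¹·A⁻¹) · s · (kg·m²·s⁻³·A⁻¹) = kg⁻¹·m²·s⁻³·A⁻².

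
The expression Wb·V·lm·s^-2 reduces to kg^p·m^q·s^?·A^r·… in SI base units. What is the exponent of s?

Wb = V·s (flux: a volt is a weber per second),
    = kg·m²·s⁻²·A⁻¹.
V = W/A (potential = power per current),
    = kg·m²·s⁻³·A⁻¹.
lm = cd·sr = cd (luminous flux; sr is dimensionless).
Combining: Wb·V·lm·s⁻² = (kg·m²·s⁻²·A⁻¹) · (kg·m²·s⁻³·A⁻¹) · cd · s⁻² = kg²·m⁴·s⁻⁷·A⁻²·cd.
The exponent of s is -7.

-7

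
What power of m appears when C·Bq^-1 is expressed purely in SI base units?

C = A·s = s·A (charge = current × time).
Bq = 1/s = s⁻¹ (activity is decays per second).
So Bq⁻¹ = s.
Combining: C·Bq⁻¹ = (s·A) · s = s²·A.
The exponent of m is 0.

0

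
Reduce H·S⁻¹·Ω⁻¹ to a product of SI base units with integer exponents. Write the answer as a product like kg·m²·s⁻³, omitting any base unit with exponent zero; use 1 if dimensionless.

H = Wb/A (inductance = flux per current),
    = kg·m²·s⁻²·A⁻².
S = 1/Ω (conductance is reciprocal resistance),
    = kg⁻¹·m⁻²·s³·A².
So S⁻¹ = kg·m²·s⁻³·A⁻².
Ω = V/A (resistance = voltage per current),
    = kg·m²·s⁻³·A⁻².
So Ω⁻¹ = kg⁻¹·m⁻²·s³·A².
Combining: H·S⁻¹·Ω⁻¹ = (kg·m²·s⁻²·A⁻²) · (kg·m²·s⁻³·A⁻²) · (kg⁻¹·m⁻²·s³·A²) = kg·m²·s⁻²·A⁻².

kg·m²·s⁻²·A⁻²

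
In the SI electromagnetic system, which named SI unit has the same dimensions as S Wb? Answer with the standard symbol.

S = 1/Ω (conductance is reciprocal resistance),
    = kg⁻¹·m⁻²·s³·A².
Wb = V·s (flux: a volt is a weber per second),
    = kg·m²·s⁻²·A⁻¹.
Combining: S·Wb = (kg⁻¹·m⁻²·s³·A²) · (kg·m²·s⁻²·A⁻¹) = s·A.
s·A is the base-SI form of the coulomb.

C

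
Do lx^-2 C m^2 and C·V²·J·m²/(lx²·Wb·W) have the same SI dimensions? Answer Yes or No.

Left side:
  lx = m⁻²·cd.
  So lx⁻² = m⁴·cd⁻².
  C = s·A.
  Combining: lx⁻²·C·m² = (m⁴·cd⁻²) · (s·A) · m² = m⁶·s·A·cd⁻².
Right side:
  lx = m⁻²·cd.
  So lx⁻² = m⁴·cd⁻².
  Wb = kg·m²·s⁻²·A⁻¹.
  So Wb⁻¹ = kg⁻¹·m⁻²·s²·A.
  C = s·A.
  V = kg·m²·s⁻³·A⁻¹.
  So V² = kg²·m⁴·s⁻⁶·A⁻².
  W = kg·m²·s⁻³.
  So W⁻¹ = kg⁻¹·m⁻²·s³.
  J = kg·m²·s⁻².
  Combining: lx⁻²·Wb⁻¹·C·V²·W⁻¹·J·m² = (m⁴·cd⁻²) · (kg⁻¹·m⁻²·s²·A) · (s·A) · (kg²·m⁴·s⁻⁶·A⁻²) · (kg⁻¹·m⁻²·s³) · (kg·m²·s⁻²) · m² = kg·m⁸·s⁻²·cd⁻².
Left is m⁶·s·A·cd⁻²; right is kg·m⁸·s⁻²·cd⁻² — different.

No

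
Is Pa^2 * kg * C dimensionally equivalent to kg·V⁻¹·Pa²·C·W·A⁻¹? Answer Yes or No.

Left side:
  Pa = N/m² (pressure = force per area),
      = kg·m⁻¹·s⁻².
  So Pa² = kg²·m⁻²·s⁻⁴.
  C = A·s = s·A (charge = current × time).
  Combining: Pa²·kg·C = (kg²·m⁻²·s⁻⁴) · kg · (s·A) = kg³·m⁻²·s⁻³·A.
Right side:
  V = W/A (potential = power per current),
      = kg·m²·s⁻³·A⁻¹.
  So V⁻¹ = kg⁻¹·m⁻²·s³·A.
  Pa = N/m² (pressure = force per area),
      = kg·m⁻¹·s⁻².
  So Pa² = kg²·m⁻²·s⁻⁴.
  C = A·s = s·A (charge = current × time).
  W = J/s (power = energy per time),
      = kg·m²·s⁻³.
  Combining: kg·V⁻¹·Pa²·C·W·A⁻¹ = kg · (kg⁻¹·m⁻²·s³·A) · (kg²·m⁻²·s⁻⁴) · (s·A) · (kg·m²·s⁻³) · A⁻¹ = kg³·m⁻²·s⁻³·A.
Both reduce to kg³·m⁻²·s⁻³·A.

Yes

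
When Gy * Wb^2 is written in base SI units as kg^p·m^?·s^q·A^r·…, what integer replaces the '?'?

Gy = m²·s⁻².
Wb = kg·m²·s⁻²·A⁻¹.
So Wb² = kg²·m⁴·s⁻⁴·A⁻².
Combining: Gy·Wb² = (m²·s⁻²) · (kg²·m⁴·s⁻⁴·A⁻²) = kg²·m⁶·s⁻⁶·A⁻².
The exponent of m is 6.

6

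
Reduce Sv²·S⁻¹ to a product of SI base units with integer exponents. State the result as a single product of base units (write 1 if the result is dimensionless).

kg·m⁶·s⁻⁷·A⁻²

Sv = J/kg (equivalent dose = energy per mass),
    = m²·s⁻².
So Sv² = m⁴·s⁻⁴.
S = 1/Ω (conductance is reciprocal resistance),
    = kg⁻¹·m⁻²·s³·A².
So S⁻¹ = kg·m²·s⁻³·A⁻².
Combining: Sv²·S⁻¹ = (m⁴·s⁻⁴) · (kg·m²·s⁻³·A⁻²) = kg·m⁶·s⁻⁷·A⁻².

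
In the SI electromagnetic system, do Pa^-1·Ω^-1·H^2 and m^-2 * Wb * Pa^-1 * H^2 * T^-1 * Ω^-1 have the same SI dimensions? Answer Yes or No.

Yes

Left side:
  Pa = kg·m⁻¹·s⁻².
  So Pa⁻¹ = kg⁻¹·m·s².
  Ω = kg·m²·s⁻³·A⁻².
  So Ω⁻¹ = kg⁻¹·m⁻²·s³·A².
  H = kg·m²·s⁻²·A⁻².
  So H² = kg²·m⁴·s⁻⁴·A⁻⁴.
  Combining: Pa⁻¹·Ω⁻¹·H² = (kg⁻¹·m·s²) · (kg⁻¹·m⁻²·s³·A²) · (kg²·m⁴·s⁻⁴·A⁻⁴) = m³·s·A⁻².
Right side:
  Wb = V·s (flux: a volt is a weber per second),
      = kg·m²·s⁻²·A⁻¹.
  Pa = N/m² (pressure = force per area),
      = kg·m⁻¹·s⁻².
  So Pa⁻¹ = kg⁻¹·m·s².
  H = Wb/A (inductance = flux per current),
      = kg·m²·s⁻²·A⁻².
  So H² = kg²·m⁴·s⁻⁴·A⁻⁴.
  T = Wb/m² (flux density = flux per area),
      = kg·s⁻²·A⁻¹.
  So T⁻¹ = kg⁻¹·s²·A.
  Ω = V/A (resistance = voltage per current),
      = kg·m²·s⁻³·A⁻².
  So Ω⁻¹ = kg⁻¹·m⁻²·s³·A².
  Combining: m⁻²·Wb·Pa⁻¹·H²·T⁻¹·Ω⁻¹ = m⁻² · (kg·m²·s⁻²·A⁻¹) · (kg⁻¹·m·s²) · (kg²·m⁴·s⁻⁴·A⁻⁴) · (kg⁻¹·s²·A) · (kg⁻¹·m⁻²·s³·A²) = m³·s·A⁻².
Both reduce to m³·s·A⁻².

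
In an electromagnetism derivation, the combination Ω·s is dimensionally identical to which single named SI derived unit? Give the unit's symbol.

H

Ω = V/A (resistance = voltage per current),
    = kg·m²·s⁻³·A⁻².
Combining: Ω·s = (kg·m²·s⁻³·A⁻²) · s = kg·m²·s⁻²·A⁻².
kg·m²·s⁻²·A⁻² is the base-SI form of the henry.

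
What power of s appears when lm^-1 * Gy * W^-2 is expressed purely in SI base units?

lm = cd.
So lm⁻¹ = cd⁻¹.
Gy = m²·s⁻².
W = kg·m²·s⁻³.
So W⁻² = kg⁻²·m⁻⁴·s⁶.
Combining: lm⁻¹·Gy·W⁻² = cd⁻¹ · (m²·s⁻²) · (kg⁻²·m⁻⁴·s⁶) = kg⁻²·m⁻²·s⁴·cd⁻¹.
The exponent of s is 4.

4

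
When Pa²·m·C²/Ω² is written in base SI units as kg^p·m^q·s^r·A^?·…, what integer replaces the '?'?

Pa = kg·m⁻¹·s⁻².
So Pa² = kg²·m⁻²·s⁻⁴.
Ω = kg·m²·s⁻³·A⁻².
So Ω⁻² = kg⁻²·m⁻⁴·s⁶·A⁴.
C = s·A.
So C² = s²·A².
Combining: Pa²·Ω⁻²·m·C² = (kg²·m⁻²·s⁻⁴) · (kg⁻²·m⁻⁴·s⁶·A⁴) · m · (s²·A²) = m⁻⁵·s⁴·A⁶.
The exponent of A is 6.

6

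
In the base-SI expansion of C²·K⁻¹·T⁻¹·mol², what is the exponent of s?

C = A·s = s·A (charge = current × time).
So C² = s²·A².
T = Wb/m² (flux density = flux per area),
    = kg·s⁻²·A⁻¹.
So T⁻¹ = kg⁻¹·s²·A.
Combining: C²·K⁻¹·T⁻¹·mol² = (s²·A²) · K⁻¹ · (kg⁻¹·s²·A) · mol² = kg⁻¹·s⁴·A³·K⁻¹·mol².
The exponent of s is 4.

4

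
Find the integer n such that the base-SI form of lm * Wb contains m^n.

lm = cd·sr = cd (luminous flux; sr is dimensionless).
Wb = V·s (flux: a volt is a weber per second),
    = kg·m²·s⁻²·A⁻¹.
Combining: lm·Wb = cd · (kg·m²·s⁻²·A⁻¹) = kg·m²·s⁻²·A⁻¹·cd.
The exponent of m is 2.

2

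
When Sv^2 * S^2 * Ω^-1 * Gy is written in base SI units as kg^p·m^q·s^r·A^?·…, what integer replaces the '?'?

Sv = m²·s⁻².
So Sv² = m⁴·s⁻⁴.
S = kg⁻¹·m⁻²·s³·A².
So S² = kg⁻²·m⁻⁴·s⁶·A⁴.
Ω = kg·m²·s⁻³·A⁻².
So Ω⁻¹ = kg⁻¹·m⁻²·s³·A².
Gy = m²·s⁻².
Combining: Sv²·S²·Ω⁻¹·Gy = (m⁴·s⁻⁴) · (kg⁻²·m⁻⁴·s⁶·A⁴) · (kg⁻¹·m⁻²·s³·A²) · (m²·s⁻²) = kg⁻³·s³·A⁶.
The exponent of A is 6.

6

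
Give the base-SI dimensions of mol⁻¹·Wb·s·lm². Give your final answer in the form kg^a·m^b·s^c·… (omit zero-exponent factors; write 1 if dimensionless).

kg·m²·s⁻¹·A⁻¹·mol⁻¹·cd²

Wb = kg·m²·s⁻²·A⁻¹.
lm = cd.
So lm² = cd².
Combining: mol⁻¹·Wb·s·lm² = mol⁻¹ · (kg·m²·s⁻²·A⁻¹) · s · cd² = kg·m²·s⁻¹·A⁻¹·mol⁻¹·cd².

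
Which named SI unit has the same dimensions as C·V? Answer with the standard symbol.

J

C = s·A.
V = kg·m²·s⁻³·A⁻¹.
Combining: C·V = (s·A) · (kg·m²·s⁻³·A⁻¹) = kg·m²·s⁻².
kg·m²·s⁻² is the base-SI form of the joule.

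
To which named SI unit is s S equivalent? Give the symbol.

S = 1/Ω (conductance is reciprocal resistance),
    = kg⁻¹·m⁻²·s³·A².
Combining: s·S = s · (kg⁻¹·m⁻²·s³·A²) = kg⁻¹·m⁻²·s⁴·A².
kg⁻¹·m⁻²·s⁴·A² is the base-SI form of the farad.

F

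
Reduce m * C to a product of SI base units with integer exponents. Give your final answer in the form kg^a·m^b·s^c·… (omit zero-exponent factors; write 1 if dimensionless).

m·s·A

C = s·A.
Combining: m·C = m · (s·A) = m·s·A.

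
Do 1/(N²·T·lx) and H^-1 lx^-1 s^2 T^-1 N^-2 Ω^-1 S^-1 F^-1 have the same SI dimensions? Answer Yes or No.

Yes

Left side:
  N = kg·m·s⁻².
  So N⁻² = kg⁻²·m⁻²·s⁴.
  T = kg·s⁻²·A⁻¹.
  So T⁻¹ = kg⁻¹·s²·A.
  lx = m⁻²·cd.
  So lx⁻¹ = m²·cd⁻¹.
  Combining: N⁻²·T⁻¹·lx⁻¹ = (kg⁻²·m⁻²·s⁴) · (kg⁻¹·s²·A) · (m²·cd⁻¹) = kg⁻³·s⁶·A·cd⁻¹.
Right side:
  H = kg·m²·s⁻²·A⁻².
  So H⁻¹ = kg⁻¹·m⁻²·s²·A².
  lx = m⁻²·cd.
  So lx⁻¹ = m²·cd⁻¹.
  T = kg·s⁻²·A⁻¹.
  So T⁻¹ = kg⁻¹·s²·A.
  N = kg·m·s⁻².
  So N⁻² = kg⁻²·m⁻²·s⁴.
  Ω = kg·m²·s⁻³·A⁻².
  So Ω⁻¹ = kg⁻¹·m⁻²·s³·A².
  S = kg⁻¹·m⁻²·s³·A².
  So S⁻¹ = kg·m²·s⁻³·A⁻².
  F = kg⁻¹·m⁻²·s⁴·A².
  So F⁻¹ = kg·m²·s⁻⁴·A⁻².
  Combining: H⁻¹·lx⁻¹·s²·T⁻¹·N⁻²·Ω⁻¹·S⁻¹·F⁻¹ = (kg⁻¹·m⁻²·s²·A²) · (m²·cd⁻¹) · s² · (kg⁻¹·s²·A) · (kg⁻²·m⁻²·s⁴) · (kg⁻¹·m⁻²·s³·A²) · (kg·m²·s⁻³·A⁻²) · (kg·m²·s⁻⁴·A⁻²) = kg⁻³·s⁶·A·cd⁻¹.
Both reduce to kg⁻³·s⁶·A·cd⁻¹.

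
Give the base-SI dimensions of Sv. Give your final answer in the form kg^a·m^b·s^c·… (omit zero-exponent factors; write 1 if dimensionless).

m²·s⁻²

Sv = J/kg (equivalent dose = energy per mass),
    = m²·s⁻².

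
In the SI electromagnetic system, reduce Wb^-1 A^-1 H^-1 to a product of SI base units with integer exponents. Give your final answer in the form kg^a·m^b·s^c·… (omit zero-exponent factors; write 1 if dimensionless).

kg⁻²·m⁻⁴·s⁴·A²

Wb = kg·m²·s⁻²·A⁻¹.
So Wb⁻¹ = kg⁻¹·m⁻²·s²·A.
H = kg·m²·s⁻²·A⁻².
So H⁻¹ = kg⁻¹·m⁻²·s²·A².
Combining: Wb⁻¹·A⁻¹·H⁻¹ = (kg⁻¹·m⁻²·s²·A) · A⁻¹ · (kg⁻¹·m⁻²·s²·A²) = kg⁻²·m⁻⁴·s⁴·A².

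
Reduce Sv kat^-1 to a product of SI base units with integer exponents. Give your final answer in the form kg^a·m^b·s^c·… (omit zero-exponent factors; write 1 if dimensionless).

m²·s⁻¹·mol⁻¹

Sv = m²·s⁻².
kat = s⁻¹·mol.
So kat⁻¹ = s·mol⁻¹.
Combining: Sv·kat⁻¹ = (m²·s⁻²) · (s·mol⁻¹) = m²·s⁻¹·mol⁻¹.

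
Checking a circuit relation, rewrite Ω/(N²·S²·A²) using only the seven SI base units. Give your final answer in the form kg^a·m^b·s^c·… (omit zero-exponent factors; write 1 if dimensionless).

N = kg·m·s⁻².
So N⁻² = kg⁻²·m⁻²·s⁴.
S = kg⁻¹·m⁻²·s³·A².
So S⁻² = kg²·m⁴·s⁻⁶·A⁻⁴.
Ω = kg·m²·s⁻³·A⁻².
Combining: N⁻²·S⁻²·Ω·A⁻² = (kg⁻²·m⁻²·s⁴) · (kg²·m⁴·s⁻⁶·A⁻⁴) · (kg·m²·s⁻³·A⁻²) · A⁻² = kg·m⁴·s⁻⁵·A⁻⁸.

kg·m⁴·s⁻⁵·A⁻⁸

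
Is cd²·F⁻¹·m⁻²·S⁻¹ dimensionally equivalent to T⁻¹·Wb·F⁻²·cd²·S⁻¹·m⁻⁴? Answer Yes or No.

No

Left side:
  F = kg⁻¹·m⁻²·s⁴·A².
  So F⁻¹ = kg·m²·s⁻⁴·A⁻².
  S = kg⁻¹·m⁻²·s³·A².
  So S⁻¹ = kg·m²·s⁻³·A⁻².
  Combining: cd²·F⁻¹·m⁻²·S⁻¹ = cd² · (kg·m²·s⁻⁴·A⁻²) · m⁻² · (kg·m²·s⁻³·A⁻²) = kg²·m²·s⁻⁷·A⁻⁴·cd².
Right side:
  T = kg·s⁻²·A⁻¹.
  So T⁻¹ = kg⁻¹·s²·A.
  Wb = kg·m²·s⁻²·A⁻¹.
  F = kg⁻¹·m⁻²·s⁴·A².
  So F⁻² = kg²·m⁴·s⁻⁸·A⁻⁴.
  S = kg⁻¹·m⁻²·s³·A².
  So S⁻¹ = kg·m²·s⁻³·A⁻².
  Combining: T⁻¹·Wb·F⁻²·cd²·S⁻¹·m⁻⁴ = (kg⁻¹·s²·A) · (kg·m²·s⁻²·A⁻¹) · (kg²·m⁴·s⁻⁸·A⁻⁴) · cd² · (kg·m²·s⁻³·A⁻²) · m⁻⁴ = kg³·m⁴·s⁻¹¹·A⁻⁶·cd².
Left is kg²·m²·s⁻⁷·A⁻⁴·cd²; right is kg³·m⁴·s⁻¹¹·A⁻⁶·cd² — different.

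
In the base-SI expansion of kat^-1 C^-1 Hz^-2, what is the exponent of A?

kat = mol/s = s⁻¹·mol (catalytic activity).
So kat⁻¹ = s·mol⁻¹.
C = A·s = s·A (charge = current × time).
So C⁻¹ = s⁻¹·A⁻¹.
Hz = 1/s = s⁻¹ (frequency is cycles per second).
So Hz⁻² = s².
Combining: kat⁻¹·C⁻¹·Hz⁻² = (s·mol⁻¹) · (s⁻¹·A⁻¹) · s² = s²·A⁻¹·mol⁻¹.
The exponent of A is -1.

-1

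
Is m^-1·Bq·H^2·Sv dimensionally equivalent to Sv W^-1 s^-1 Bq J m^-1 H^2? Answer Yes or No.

Yes

Left side:
  Bq = 1/s = s⁻¹ (activity is decays per second).
  H = Wb/A (inductance = flux per current),
      = kg·m²·s⁻²·A⁻².
  So H² = kg²·m⁴·s⁻⁴·A⁻⁴.
  Sv = J/kg (equivalent dose = energy per mass),
      = m²·s⁻².
  Combining: m⁻¹·Bq·H²·Sv = m⁻¹ · s⁻¹ · (kg²·m⁴·s⁻⁴·A⁻⁴) · (m²·s⁻²) = kg²·m⁵·s⁻⁷·A⁻⁴.
Right side:
  Sv = m²·s⁻².
  W = kg·m²·s⁻³.
  So W⁻¹ = kg⁻¹·m⁻²·s³.
  Bq = s⁻¹.
  J = kg·m²·s⁻².
  H = kg·m²·s⁻²·A⁻².
  So H² = kg²·m⁴·s⁻⁴·A⁻⁴.
  Combining: Sv·W⁻¹·s⁻¹·Bq·J·m⁻¹·H² = (m²·s⁻²) · (kg⁻¹·m⁻²·s³) · s⁻¹ · s⁻¹ · (kg·m²·s⁻²) · m⁻¹ · (kg²·m⁴·s⁻⁴·A⁻⁴) = kg²·m⁵·s⁻⁷·A⁻⁴.
Both reduce to kg²·m⁵·s⁻⁷·A⁻⁴.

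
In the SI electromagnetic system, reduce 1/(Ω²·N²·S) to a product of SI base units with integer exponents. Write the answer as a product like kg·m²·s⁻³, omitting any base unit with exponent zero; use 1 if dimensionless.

Ω = V/A (resistance = voltage per current),
    = kg·m²·s⁻³·A⁻².
So Ω⁻² = kg⁻²·m⁻⁴·s⁶·A⁴.
N = kg·m/s² = kg·m·s⁻² (force = mass × acceleration).
So N⁻² = kg⁻²·m⁻²·s⁴.
S = 1/Ω (conductance is reciprocal resistance),
    = kg⁻¹·m⁻²·s³·A².
So S⁻¹ = kg·m²·s⁻³·A⁻².
Combining: Ω⁻²·N⁻²·S⁻¹ = (kg⁻²·m⁻⁴·s⁶·A⁴) · (kg⁻²·m⁻²·s⁴) · (kg·m²·s⁻³·A⁻²) = kg⁻³·m⁻⁴·s⁷·A².

kg⁻³·m⁻⁴·s⁷·A²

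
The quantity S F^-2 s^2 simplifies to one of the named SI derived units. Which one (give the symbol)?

S = kg⁻¹·m⁻²·s³·A².
F = kg⁻¹·m⁻²·s⁴·A².
So F⁻² = kg²·m⁴·s⁻⁸·A⁻⁴.
Combining: S·F⁻²·s² = (kg⁻¹·m⁻²·s³·A²) · (kg²·m⁴·s⁻⁸·A⁻⁴) · s² = kg·m²·s⁻³·A⁻².
kg·m²·s⁻³·A⁻² is the base-SI form of the ohm.

Ω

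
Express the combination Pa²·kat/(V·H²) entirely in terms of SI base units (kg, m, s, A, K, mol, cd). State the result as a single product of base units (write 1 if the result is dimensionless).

kg⁻¹·m⁻⁸·s²·A⁵·mol

Pa = N/m² (pressure = force per area),
    = kg·m⁻¹·s⁻².
So Pa² = kg²·m⁻²·s⁻⁴.
kat = mol/s = s⁻¹·mol (catalytic activity).
V = W/A (potential = power per current),
    = kg·m²·s⁻³·A⁻¹.
So V⁻¹ = kg⁻¹·m⁻²·s³·A.
H = Wb/A (inductance = flux per current),
    = kg·m²·s⁻²·A⁻².
So H⁻² = kg⁻²·m⁻⁴·s⁴·A⁴.
Combining: Pa²·kat·V⁻¹·H⁻² = (kg²·m⁻²·s⁻⁴) · (s⁻¹·mol) · (kg⁻¹·m⁻²·s³·A) · (kg⁻²·m⁻⁴·s⁴·A⁴) = kg⁻¹·m⁻⁸·s²·A⁵·mol.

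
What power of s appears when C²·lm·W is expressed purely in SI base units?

-1

C = s·A.
So C² = s²·A².
lm = cd.
W = kg·m²·s⁻³.
Combining: C²·lm·W = (s²·A²) · cd · (kg·m²·s⁻³) = kg·m²·s⁻¹·A²·cd.
The exponent of s is -1.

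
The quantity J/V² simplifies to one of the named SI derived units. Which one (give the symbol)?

V = kg·m²·s⁻³·A⁻¹.
So V⁻² = kg⁻²·m⁻⁴·s⁶·A².
J = kg·m²·s⁻².
Combining: V⁻²·J = (kg⁻²·m⁻⁴·s⁶·A²) · (kg·m²·s⁻²) = kg⁻¹·m⁻²·s⁴·A².
kg⁻¹·m⁻²·s⁴·A² is the base-SI form of the farad.

F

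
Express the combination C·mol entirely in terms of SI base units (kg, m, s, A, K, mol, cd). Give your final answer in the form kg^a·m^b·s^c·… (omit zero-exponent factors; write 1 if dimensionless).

s·A·mol

C = A·s = s·A (charge = current × time).
Combining: C·mol = (s·A) · mol = s·A·mol.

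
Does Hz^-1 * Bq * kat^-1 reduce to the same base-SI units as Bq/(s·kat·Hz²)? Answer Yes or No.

Left side:
  Hz = 1/s = s⁻¹ (frequency is cycles per second).
  So Hz⁻¹ = s.
  Bq = 1/s = s⁻¹ (activity is decays per second).
  kat = mol/s = s⁻¹·mol (catalytic activity).
  So kat⁻¹ = s·mol⁻¹.
  Combining: Hz⁻¹·Bq·kat⁻¹ = s · s⁻¹ · (s·mol⁻¹) = s·mol⁻¹.
Right side:
  Bq = s⁻¹.
  kat = s⁻¹·mol.
  So kat⁻¹ = s·mol⁻¹.
  Hz = s⁻¹.
  So Hz⁻² = s².
  Combining: Bq·s⁻¹·kat⁻¹·Hz⁻² = s⁻¹ · s⁻¹ · (s·mol⁻¹) · s² = s·mol⁻¹.
Both reduce to s·mol⁻¹.

Yes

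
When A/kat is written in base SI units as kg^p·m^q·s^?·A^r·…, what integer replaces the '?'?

kat = mol/s = s⁻¹·mol (catalytic activity).
So kat⁻¹ = s·mol⁻¹.
Combining: A·kat⁻¹ = A · (s·mol⁻¹) = s·A·mol⁻¹.
The exponent of s is 1.

1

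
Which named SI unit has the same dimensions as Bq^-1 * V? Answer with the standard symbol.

Wb

Bq = 1/s = s⁻¹ (activity is decays per second).
So Bq⁻¹ = s.
V = W/A (potential = power per current),
    = kg·m²·s⁻³·A⁻¹.
Combining: Bq⁻¹·V = s · (kg·m²·s⁻³·A⁻¹) = kg·m²·s⁻²·A⁻¹.
kg·m²·s⁻²·A⁻¹ is the base-SI form of the weber.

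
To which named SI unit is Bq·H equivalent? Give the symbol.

Ω

Bq = 1/s = s⁻¹ (activity is decays per second).
H = Wb/A (inductance = flux per current),
    = kg·m²·s⁻²·A⁻².
Combining: Bq·H = s⁻¹ · (kg·m²·s⁻²·A⁻²) = kg·m²·s⁻³·A⁻².
kg·m²·s⁻³·A⁻² is the base-SI form of the ohm.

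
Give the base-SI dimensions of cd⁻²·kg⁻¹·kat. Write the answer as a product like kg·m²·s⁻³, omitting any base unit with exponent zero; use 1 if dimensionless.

kg⁻¹·s⁻¹·mol·cd⁻²

kat = mol/s = s⁻¹·mol (catalytic activity).
Combining: cd⁻²·kg⁻¹·kat = cd⁻² · kg⁻¹ · (s⁻¹·mol) = kg⁻¹·s⁻¹·mol·cd⁻².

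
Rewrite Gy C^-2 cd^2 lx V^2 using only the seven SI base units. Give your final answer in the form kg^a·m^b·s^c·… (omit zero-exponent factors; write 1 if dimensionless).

kg²·m⁴·s⁻¹⁰·A⁻⁴·cd³

Gy = J/kg (absorbed dose = energy per mass),
    = m²·s⁻².
C = A·s = s·A (charge = current × time).
So C⁻² = s⁻²·A⁻².
lx = lm/m² (illuminance = luminous flux per area),
    = m⁻²·cd.
V = W/A (potential = power per current),
    = kg·m²·s⁻³·A⁻¹.
So V² = kg²·m⁴·s⁻⁶·A⁻².
Combining: Gy·C⁻²·cd²·lx·V² = (m²·s⁻²) · (s⁻²·A⁻²) · cd² · (m⁻²·cd) · (kg²·m⁴·s⁻⁶·A⁻²) = kg²·m⁴·s⁻¹⁰·A⁻⁴·cd³.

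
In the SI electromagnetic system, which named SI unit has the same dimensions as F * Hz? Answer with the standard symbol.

S

F = C/V (capacitance = charge per voltage),
    = A·s/(kg·m²·s⁻³·A⁻¹) (substituting C and V),
    = kg⁻¹·m⁻²·s⁴·A².
Hz = 1/s = s⁻¹ (frequency is cycles per second).
Combining: F·Hz = (kg⁻¹·m⁻²·s⁴·A²) · s⁻¹ = kg⁻¹·m⁻²·s³·A².
kg⁻¹·m⁻²·s³·A² is the base-SI form of the siemens.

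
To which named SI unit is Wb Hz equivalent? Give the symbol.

Wb = V·s (flux: a volt is a weber per second),
    = kg·m²·s⁻²·A⁻¹.
Hz = 1/s = s⁻¹ (frequency is cycles per second).
Combining: Wb·Hz = (kg·m²·s⁻²·A⁻¹) · s⁻¹ = kg·m²·s⁻³·A⁻¹.
kg·m²·s⁻³·A⁻¹ is the base-SI form of the volt.

V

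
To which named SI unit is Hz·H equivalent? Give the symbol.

Hz = s⁻¹.
H = kg·m²·s⁻²·A⁻².
Combining: Hz·H = s⁻¹ · (kg·m²·s⁻²·A⁻²) = kg·m²·s⁻³·A⁻².
kg·m²·s⁻³·A⁻² is the base-SI form of the ohm.

Ω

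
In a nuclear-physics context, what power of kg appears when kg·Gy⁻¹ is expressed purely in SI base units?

Gy = J/kg (absorbed dose = energy per mass),
    = m²·s⁻².
So Gy⁻¹ = m⁻²·s².
Combining: kg·Gy⁻¹ = kg · (m⁻²·s²) = kg·m⁻²·s².
The exponent of kg is 1.

1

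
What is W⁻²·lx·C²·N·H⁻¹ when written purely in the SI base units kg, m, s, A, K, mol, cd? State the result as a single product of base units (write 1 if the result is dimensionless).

W = J/s (power = energy per time),
    = kg·m²·s⁻³.
So W⁻² = kg⁻²·m⁻⁴·s⁶.
lx = lm/m² (illuminance = luminous flux per area),
    = m⁻²·cd.
C = A·s = s·A (charge = current × time).
So C² = s²·A².
N = kg·m/s² = kg·m·s⁻² (force = mass × acceleration).
H = Wb/A (inductance = flux per current),
    = kg·m²·s⁻²·A⁻².
So H⁻¹ = kg⁻¹·m⁻²·s²·A².
Combining: W⁻²·lx·C²·N·H⁻¹ = (kg⁻²·m⁻⁴·s⁶) · (m⁻²·cd) · (s²·A²) · (kg·m·s⁻²) · (kg⁻¹·m⁻²·s²·A²) = kg⁻²·m⁻⁷·s⁸·A⁴·cd.

kg⁻²·m⁻⁷·s⁸·A⁴·cd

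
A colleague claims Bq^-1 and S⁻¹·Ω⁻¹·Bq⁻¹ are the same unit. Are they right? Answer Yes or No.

Yes

Left side:
  Bq = 1/s = s⁻¹ (activity is decays per second).
  So Bq⁻¹ = s.
Right side:
  S = 1/Ω (conductance is reciprocal resistance),
      = kg⁻¹·m⁻²·s³·A².
  So S⁻¹ = kg·m²·s⁻³·A⁻².
  Ω = V/A (resistance = voltage per current),
      = kg·m²·s⁻³·A⁻².
  So Ω⁻¹ = kg⁻¹·m⁻²·s³·A².
  Bq = 1/s = s⁻¹ (activity is decays per second).
  So Bq⁻¹ = s.
  Combining: S⁻¹·Ω⁻¹·Bq⁻¹ = (kg·m²·s⁻³·A⁻²) · (kg⁻¹·m⁻²·s³·A²) · s = s.
Both reduce to s.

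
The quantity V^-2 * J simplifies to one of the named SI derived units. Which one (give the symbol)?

V = kg·m²·s⁻³·A⁻¹.
So V⁻² = kg⁻²·m⁻⁴·s⁶·A².
J = kg·m²·s⁻².
Combining: V⁻²·J = (kg⁻²·m⁻⁴·s⁶·A²) · (kg·m²·s⁻²) = kg⁻¹·m⁻²·s⁴·A².
kg⁻¹·m⁻²·s⁴·A² is the base-SI form of the farad.

F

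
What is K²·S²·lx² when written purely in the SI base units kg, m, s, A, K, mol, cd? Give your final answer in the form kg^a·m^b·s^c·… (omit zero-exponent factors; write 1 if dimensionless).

S = 1/Ω (conductance is reciprocal resistance),
    = kg⁻¹·m⁻²·s³·A².
So S² = kg⁻²·m⁻⁴·s⁶·A⁴.
lx = lm/m² (illuminance = luminous flux per area),
    = m⁻²·cd.
So lx² = m⁻⁴·cd².
Combining: K²·S²·lx² = K² · (kg⁻²·m⁻⁴·s⁶·A⁴) · (m⁻⁴·cd²) = kg⁻²·m⁻⁸·s⁶·A⁴·K²·cd².

kg⁻²·m⁻⁸·s⁶·A⁴·K²·cd²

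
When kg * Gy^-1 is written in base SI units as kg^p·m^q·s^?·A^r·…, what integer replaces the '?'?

2

Gy = m²·s⁻².
So Gy⁻¹ = m⁻²·s².
Combining: kg·Gy⁻¹ = kg · (m⁻²·s²) = kg·m⁻²·s².
The exponent of s is 2.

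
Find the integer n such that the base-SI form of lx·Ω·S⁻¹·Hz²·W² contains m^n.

6

lx = lm/m² (illuminance = luminous flux per area),
    = m⁻²·cd.
Ω = V/A (resistance = voltage per current),
    = kg·m²·s⁻³·A⁻².
S = 1/Ω (conductance is reciprocal resistance),
    = kg⁻¹·m⁻²·s³·A².
So S⁻¹ = kg·m²·s⁻³·A⁻².
Hz = 1/s = s⁻¹ (frequency is cycles per second).
So Hz² = s⁻².
W = J/s (power = energy per time),
    = kg·m²·s⁻³.
So W² = kg²·m⁴·s⁻⁶.
Combining: lx·Ω·S⁻¹·Hz²·W² = (m⁻²·cd) · (kg·m²·s⁻³·A⁻²) · (kg·m²·s⁻³·A⁻²) · s⁻² · (kg²·m⁴·s⁻⁶) = kg⁴·m⁶·s⁻¹⁴·A⁻⁴·cd.
The exponent of m is 6.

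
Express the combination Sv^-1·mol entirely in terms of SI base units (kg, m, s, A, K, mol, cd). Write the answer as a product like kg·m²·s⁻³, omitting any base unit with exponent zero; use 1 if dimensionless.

Sv = J/kg (equivalent dose = energy per mass),
    = m²·s⁻².
So Sv⁻¹ = m⁻²·s².
Combining: Sv⁻¹·mol = (m⁻²·s²) · mol = m⁻²·s²·mol.

m⁻²·s²·mol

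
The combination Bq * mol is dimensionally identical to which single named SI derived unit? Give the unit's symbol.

Bq = 1/s = s⁻¹ (activity is decays per second).
Combining: Bq·mol = s⁻¹ · mol = s⁻¹·mol.
s⁻¹·mol is the base-SI form of the katal.

kat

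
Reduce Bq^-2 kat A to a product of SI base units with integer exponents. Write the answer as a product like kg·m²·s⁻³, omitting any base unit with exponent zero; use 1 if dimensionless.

Bq = s⁻¹.
So Bq⁻² = s².
kat = s⁻¹·mol.
Combining: Bq⁻²·kat·A = s² · (s⁻¹·mol) · A = s·A·mol.

s·A·mol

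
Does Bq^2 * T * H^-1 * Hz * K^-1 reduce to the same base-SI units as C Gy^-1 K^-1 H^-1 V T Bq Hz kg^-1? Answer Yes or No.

Left side:
  Bq = 1/s = s⁻¹ (activity is decays per second).
  So Bq² = s⁻².
  T = Wb/m² (flux density = flux per area),
      = kg·s⁻²·A⁻¹.
  H = Wb/A (inductance = flux per current),
      = kg·m²·s⁻²·A⁻².
  So H⁻¹ = kg⁻¹·m⁻²·s²·A².
  Hz = 1/s = s⁻¹ (frequency is cycles per second).
  Combining: Bq²·T·H⁻¹·Hz·K⁻¹ = s⁻² · (kg·s⁻²·A⁻¹) · (kg⁻¹·m⁻²·s²·A²) · s⁻¹ · K⁻¹ = m⁻²·s⁻³·A·K⁻¹.
Right side:
  C = A·s = s·A (charge = current × time).
  Gy = J/kg (absorbed dose = energy per mass),
      = m²·s⁻².
  So Gy⁻¹ = m⁻²·s².
  H = Wb/A (inductance = flux per current),
      = kg·m²·s⁻²·A⁻².
  So H⁻¹ = kg⁻¹·m⁻²·s²·A².
  V = W/A (potential = power per current),
      = kg·m²·s⁻³·A⁻¹.
  T = Wb/m² (flux density = flux per area),
      = kg·s⁻²·A⁻¹.
  Bq = 1/s = s⁻¹ (activity is decays per second).
  Hz = 1/s = s⁻¹ (frequency is cycles per second).
  Combining: C·Gy⁻¹·K⁻¹·H⁻¹·V·T·Bq·Hz·kg⁻¹ = (s·A) · (m⁻²·s²) · K⁻¹ · (kg⁻¹·m⁻²·s²·A²) · (kg·m²·s⁻³·A⁻¹) · (kg·s⁻²·A⁻¹) · s⁻¹ · s⁻¹ · kg⁻¹ = m⁻²·s⁻²·A·K⁻¹.
Left is m⁻²·s⁻³·A·K⁻¹; right is m⁻²·s⁻²·A·K⁻¹ — different.

No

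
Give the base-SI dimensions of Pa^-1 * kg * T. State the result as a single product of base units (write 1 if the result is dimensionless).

kg·m·A⁻¹

Pa = N/m² (pressure = force per area),
    = kg·m⁻¹·s⁻².
So Pa⁻¹ = kg⁻¹·m·s².
T = Wb/m² (flux density = flux per area),
    = kg·s⁻²·A⁻¹.
Combining: Pa⁻¹·kg·T = (kg⁻¹·m·s²) · kg · (kg·s⁻²·A⁻¹) = kg·m·A⁻¹.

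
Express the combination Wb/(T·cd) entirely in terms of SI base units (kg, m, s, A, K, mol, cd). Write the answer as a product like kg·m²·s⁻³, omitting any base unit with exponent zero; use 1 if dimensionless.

m²·cd⁻¹

T = kg·s⁻²·A⁻¹.
So T⁻¹ = kg⁻¹·s²·A.
Wb = kg·m²·s⁻²·A⁻¹.
Combining: T⁻¹·Wb·cd⁻¹ = (kg⁻¹·s²·A) · (kg·m²·s⁻²·A⁻¹) · cd⁻¹ = m²·cd⁻¹.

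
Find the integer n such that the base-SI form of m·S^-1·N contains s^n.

-5

S = 1/Ω (conductance is reciprocal resistance),
    = kg⁻¹·m⁻²·s³·A².
So S⁻¹ = kg·m²·s⁻³·A⁻².
N = kg·m/s² = kg·m·s⁻² (force = mass × acceleration).
Combining: m·S⁻¹·N = m · (kg·m²·s⁻³·A⁻²) · (kg·m·s⁻²) = kg²·m⁴·s⁻⁵·A⁻².
The exponent of s is -5.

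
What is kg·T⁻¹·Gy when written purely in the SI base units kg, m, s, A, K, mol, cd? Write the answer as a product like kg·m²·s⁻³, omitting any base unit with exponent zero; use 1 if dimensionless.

T = kg·s⁻²·A⁻¹.
So T⁻¹ = kg⁻¹·s²·A.
Gy = m²·s⁻².
Combining: kg·T⁻¹·Gy = kg · (kg⁻¹·s²·A) · (m²·s⁻²) = m²·A.

m²·A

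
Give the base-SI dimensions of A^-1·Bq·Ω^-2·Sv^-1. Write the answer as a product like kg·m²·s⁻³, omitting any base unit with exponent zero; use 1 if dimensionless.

Bq = 1/s = s⁻¹ (activity is decays per second).
Ω = V/A (resistance = voltage per current),
    = kg·m²·s⁻³·A⁻².
So Ω⁻² = kg⁻²·m⁻⁴·s⁶·A⁴.
Sv = J/kg (equivalent dose = energy per mass),
    = m²·s⁻².
So Sv⁻¹ = m⁻²·s².
Combining: A⁻¹·Bq·Ω⁻²·Sv⁻¹ = A⁻¹ · s⁻¹ · (kg⁻²·m⁻⁴·s⁶·A⁴) · (m⁻²·s²) = kg⁻²·m⁻⁶·s⁷·A³.

kg⁻²·m⁻⁶·s⁷·A³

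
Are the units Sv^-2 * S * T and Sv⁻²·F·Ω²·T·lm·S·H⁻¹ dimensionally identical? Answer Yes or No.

Left side:
  Sv = J/kg (equivalent dose = energy per mass),
      = m²·s⁻².
  So Sv⁻² = m⁻⁴·s⁴.
  S = 1/Ω (conductance is reciprocal resistance),
      = kg⁻¹·m⁻²·s³·A².
  T = Wb/m² (flux density = flux per area),
      = kg·s⁻²·A⁻¹.
  Combining: Sv⁻²·S·T = (m⁻⁴·s⁴) · (kg⁻¹·m⁻²·s³·A²) · (kg·s⁻²·A⁻¹) = m⁻⁶·s⁵·A.
Right side:
  Sv = m²·s⁻².
  So Sv⁻² = m⁻⁴·s⁴.
  F = kg⁻¹·m⁻²·s⁴·A².
  Ω = kg·m²·s⁻³·A⁻².
  So Ω² = kg²·m⁴·s⁻⁶·A⁻⁴.
  T = kg·s⁻²·A⁻¹.
  lm = cd.
  S = kg⁻¹·m⁻²·s³·A².
  H = kg·m²·s⁻²·A⁻².
  So H⁻¹ = kg⁻¹·m⁻²·s²·A².
  Combining: Sv⁻²·F·Ω²·T·lm·S·H⁻¹ = (m⁻⁴·s⁴) · (kg⁻¹·m⁻²·s⁴·A²) · (kg²·m⁴·s⁻⁶·A⁻⁴) · (kg·s⁻²·A⁻¹) · cd · (kg⁻¹·m⁻²·s³·A²) · (kg⁻¹·m⁻²·s²·A²) = m⁻⁶·s⁵·A·cd.
Left is m⁻⁶·s⁵·A; right is m⁻⁶·s⁵·A·cd — different.

No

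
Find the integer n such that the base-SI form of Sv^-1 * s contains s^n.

3

Sv = m²·s⁻².
So Sv⁻¹ = m⁻²·s².
Combining: Sv⁻¹·s = (m⁻²·s²) · s = m⁻²·s³.
The exponent of s is 3.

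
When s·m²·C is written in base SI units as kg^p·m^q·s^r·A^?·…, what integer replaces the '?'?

C = s·A.
Combining: s·m²·C = s · m² · (s·A) = m²·s²·A.
The exponent of A is 1.

1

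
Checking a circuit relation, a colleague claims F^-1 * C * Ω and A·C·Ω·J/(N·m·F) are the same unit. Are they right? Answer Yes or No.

No

Left side:
  F = C/V (capacitance = charge per voltage),
      = A·s/(kg·m²·s⁻³·A⁻¹) (substituting C and V),
      = kg⁻¹·m⁻²·s⁴·A².
  So F⁻¹ = kg·m²·s⁻⁴·A⁻².
  C = A·s = s·A (charge = current × time).
  Ω = V/A (resistance = voltage per current),
      = kg·m²·s⁻³·A⁻².
  Combining: F⁻¹·C·Ω = (kg·m²·s⁻⁴·A⁻²) · (s·A) · (kg·m²·s⁻³·A⁻²) = kg²·m⁴·s⁻⁶·A⁻³.
Right side:
  C = A·s = s·A (charge = current × time).
  Ω = V/A (resistance = voltage per current),
      = kg·m²·s⁻³·A⁻².
  N = kg·m/s² = kg·m·s⁻² (force = mass × acceleration).
  So N⁻¹ = kg⁻¹·m⁻¹·s².
  J = N·m (work = force × distance),
      = kg·m²·s⁻².
  F = C/V (capacitance = charge per voltage),
      = A·s/(kg·m²·s⁻³·A⁻¹) (substituting C and V),
      = kg⁻¹·m⁻²·s⁴·A².
  So F⁻¹ = kg·m²·s⁻⁴·A⁻².
  Combining: A·C·Ω·N⁻¹·J·m⁻¹·F⁻¹ = A · (s·A) · (kg·m²·s⁻³·A⁻²) · (kg⁻¹·m⁻¹·s²) · (kg·m²·s⁻²) · m⁻¹ · (kg·m²·s⁻⁴·A⁻²) = kg²·m⁴·s⁻⁶·A⁻².
Left is kg²·m⁴·s⁻⁶·A⁻³; right is kg²·m⁴·s⁻⁶·A⁻² — different.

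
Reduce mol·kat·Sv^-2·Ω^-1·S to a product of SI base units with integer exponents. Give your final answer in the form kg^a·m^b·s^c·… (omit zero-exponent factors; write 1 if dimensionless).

kg⁻²·m⁻⁸·s⁹·A⁴·mol²

kat = s⁻¹·mol.
Sv = m²·s⁻².
So Sv⁻² = m⁻⁴·s⁴.
Ω = kg·m²·s⁻³·A⁻².
So Ω⁻¹ = kg⁻¹·m⁻²·s³·A².
S = kg⁻¹·m⁻²·s³·A².
Combining: mol·kat·Sv⁻²·Ω⁻¹·S = mol · (s⁻¹·mol) · (m⁻⁴·s⁴) · (kg⁻¹·m⁻²·s³·A²) · (kg⁻¹·m⁻²·s³·A²) = kg⁻²·m⁻⁸·s⁹·A⁴·mol².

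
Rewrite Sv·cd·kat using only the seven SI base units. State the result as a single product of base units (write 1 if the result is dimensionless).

Sv = J/kg (equivalent dose = energy per mass),
    = m²·s⁻².
kat = mol/s = s⁻¹·mol (catalytic activity).
Combining: Sv·cd·kat = (m²·s⁻²) · cd · (s⁻¹·mol) = m²·s⁻³·mol·cd.

m²·s⁻³·mol·cd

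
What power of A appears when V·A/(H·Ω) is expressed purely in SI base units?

4

V = W/A (potential = power per current),
    = kg·m²·s⁻³·A⁻¹.
H = Wb/A (inductance = flux per current),
    = kg·m²·s⁻²·A⁻².
So H⁻¹ = kg⁻¹·m⁻²·s²·A².
Ω = V/A (resistance = voltage per current),
    = kg·m²·s⁻³·A⁻².
So Ω⁻¹ = kg⁻¹·m⁻²·s³·A².
Combining: V·A·H⁻¹·Ω⁻¹ = (kg·m²·s⁻³·A⁻¹) · A · (kg⁻¹·m⁻²·s²·A²) · (kg⁻¹·m⁻²·s³·A²) = kg⁻¹·m⁻²·s²·A⁴.
The exponent of A is 4.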